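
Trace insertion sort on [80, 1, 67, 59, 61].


Initial: [80, 1, 67, 59, 61]
Insert 1: [1, 80, 67, 59, 61]
Insert 67: [1, 67, 80, 59, 61]
Insert 59: [1, 59, 67, 80, 61]
Insert 61: [1, 59, 61, 67, 80]

Sorted: [1, 59, 61, 67, 80]


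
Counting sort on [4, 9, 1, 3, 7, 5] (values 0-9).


Input: [4, 9, 1, 3, 7, 5]
Counts: [0, 1, 0, 1, 1, 1, 0, 1, 0, 1]

Sorted: [1, 3, 4, 5, 7, 9]


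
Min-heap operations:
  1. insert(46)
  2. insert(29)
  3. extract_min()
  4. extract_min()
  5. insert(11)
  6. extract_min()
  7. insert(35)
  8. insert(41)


insert(46) -> [46]
insert(29) -> [29, 46]
extract_min()->29, [46]
extract_min()->46, []
insert(11) -> [11]
extract_min()->11, []
insert(35) -> [35]
insert(41) -> [35, 41]

Final heap: [35, 41]


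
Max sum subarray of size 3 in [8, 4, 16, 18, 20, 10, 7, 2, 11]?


[0:3]: 28
[1:4]: 38
[2:5]: 54
[3:6]: 48
[4:7]: 37
[5:8]: 19
[6:9]: 20

Max: 54 at [2:5]


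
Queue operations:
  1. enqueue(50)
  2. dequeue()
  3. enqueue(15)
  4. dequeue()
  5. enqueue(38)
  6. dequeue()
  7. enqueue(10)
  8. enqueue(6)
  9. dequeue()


enqueue(50) -> [50]
dequeue()->50, []
enqueue(15) -> [15]
dequeue()->15, []
enqueue(38) -> [38]
dequeue()->38, []
enqueue(10) -> [10]
enqueue(6) -> [10, 6]
dequeue()->10, [6]

Final queue: [6]


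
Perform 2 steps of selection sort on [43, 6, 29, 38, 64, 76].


Initial: [43, 6, 29, 38, 64, 76]
Step 1: min=6 at 1
  Swap: [6, 43, 29, 38, 64, 76]
Step 2: min=29 at 2
  Swap: [6, 29, 43, 38, 64, 76]

After 2 steps: [6, 29, 43, 38, 64, 76]


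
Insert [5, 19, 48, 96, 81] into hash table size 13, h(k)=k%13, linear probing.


Insert 5: h=5 -> slot 5
Insert 19: h=6 -> slot 6
Insert 48: h=9 -> slot 9
Insert 96: h=5, 2 probes -> slot 7
Insert 81: h=3 -> slot 3

Table: [None, None, None, 81, None, 5, 19, 96, None, 48, None, None, None]


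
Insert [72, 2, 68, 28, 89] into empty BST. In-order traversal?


Insert 72: root
Insert 2: L from 72
Insert 68: L from 72 -> R from 2
Insert 28: L from 72 -> R from 2 -> L from 68
Insert 89: R from 72

In-order: [2, 28, 68, 72, 89]


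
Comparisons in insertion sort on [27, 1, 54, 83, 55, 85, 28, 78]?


Algorithm: insertion sort
Input: [27, 1, 54, 83, 55, 85, 28, 78]
Sorted: [1, 27, 28, 54, 55, 78, 83, 85]

14


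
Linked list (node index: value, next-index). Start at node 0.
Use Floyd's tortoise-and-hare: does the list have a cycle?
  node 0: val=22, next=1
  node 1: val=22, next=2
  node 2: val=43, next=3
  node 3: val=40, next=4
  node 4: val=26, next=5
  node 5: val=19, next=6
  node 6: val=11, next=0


Floyd's tortoise (slow, +1) and hare (fast, +2):
  init: slow=0, fast=0
  step 1: slow=1, fast=2
  step 2: slow=2, fast=4
  step 3: slow=3, fast=6
  step 4: slow=4, fast=1
  step 5: slow=5, fast=3
  step 6: slow=6, fast=5
  step 7: slow=0, fast=0
  slow == fast at node 0: cycle detected

Cycle: yes


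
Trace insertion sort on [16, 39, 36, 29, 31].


Initial: [16, 39, 36, 29, 31]
Insert 39: [16, 39, 36, 29, 31]
Insert 36: [16, 36, 39, 29, 31]
Insert 29: [16, 29, 36, 39, 31]
Insert 31: [16, 29, 31, 36, 39]

Sorted: [16, 29, 31, 36, 39]


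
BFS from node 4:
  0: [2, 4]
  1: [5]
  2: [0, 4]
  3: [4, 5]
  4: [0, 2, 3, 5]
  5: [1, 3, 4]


Visit 4, enqueue [0, 2, 3, 5]
Visit 0, enqueue []
Visit 2, enqueue []
Visit 3, enqueue []
Visit 5, enqueue [1]
Visit 1, enqueue []

BFS order: [4, 0, 2, 3, 5, 1]


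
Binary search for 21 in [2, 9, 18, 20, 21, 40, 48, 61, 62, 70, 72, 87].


Step 1: lo=0, hi=11, mid=5, val=40
Step 2: lo=0, hi=4, mid=2, val=18
Step 3: lo=3, hi=4, mid=3, val=20
Step 4: lo=4, hi=4, mid=4, val=21

Found at index 4


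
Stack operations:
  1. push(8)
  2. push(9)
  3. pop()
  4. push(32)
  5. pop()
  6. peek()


push(8) -> [8]
push(9) -> [8, 9]
pop()->9, [8]
push(32) -> [8, 32]
pop()->32, [8]
peek()->8

Final stack: [8]


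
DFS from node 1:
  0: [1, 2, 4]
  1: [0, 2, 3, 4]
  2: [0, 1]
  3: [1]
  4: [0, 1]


Visit 1, push [4, 3, 2, 0]
Visit 0, push [4, 2]
Visit 2, push []
Visit 4, push []
Visit 3, push []

DFS order: [1, 0, 2, 4, 3]


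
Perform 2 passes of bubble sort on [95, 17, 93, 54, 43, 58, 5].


Initial: [95, 17, 93, 54, 43, 58, 5]
Pass 1: [17, 93, 54, 43, 58, 5, 95] (6 swaps)
Pass 2: [17, 54, 43, 58, 5, 93, 95] (4 swaps)

After 2 passes: [17, 54, 43, 58, 5, 93, 95]


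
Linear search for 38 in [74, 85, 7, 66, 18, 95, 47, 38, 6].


i=0: 74!=38
i=1: 85!=38
i=2: 7!=38
i=3: 66!=38
i=4: 18!=38
i=5: 95!=38
i=6: 47!=38
i=7: 38==38 found!

Found at 7, 8 comps


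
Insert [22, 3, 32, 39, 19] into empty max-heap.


Insert 22: [22]
Insert 3: [22, 3]
Insert 32: [32, 3, 22]
Insert 39: [39, 32, 22, 3]
Insert 19: [39, 32, 22, 3, 19]

Final heap: [39, 32, 22, 3, 19]


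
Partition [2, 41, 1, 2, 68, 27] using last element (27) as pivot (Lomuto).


Pivot: 27
  2 <= 27: advance i (no swap)
  1 <= 27: swap -> [2, 1, 41, 2, 68, 27]
  2 <= 27: swap -> [2, 1, 2, 41, 68, 27]
Place pivot at 3: [2, 1, 2, 27, 68, 41]

Partitioned: [2, 1, 2, 27, 68, 41]


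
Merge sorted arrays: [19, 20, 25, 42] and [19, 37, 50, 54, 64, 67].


Take 19 from A
Take 19 from B
Take 20 from A
Take 25 from A
Take 37 from B
Take 42 from A

Merged: [19, 19, 20, 25, 37, 42, 50, 54, 64, 67]


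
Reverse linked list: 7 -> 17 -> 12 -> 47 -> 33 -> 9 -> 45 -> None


Step 1: curr=7, set curr.next=prev(None) | reversed so far: 7
Step 2: curr=17, set curr.next=prev(7) | reversed so far: 17 -> 7
Step 3: curr=12, set curr.next=prev(17) | reversed so far: 12 -> 17 -> 7
Step 4: curr=47, set curr.next=prev(12) | reversed so far: 47 -> 12 -> 17 -> 7
Step 5: curr=33, set curr.next=prev(47) | reversed so far: 33 -> 47 -> 12 -> 17 -> 7
Step 6: curr=9, set curr.next=prev(33) | reversed so far: 9 -> 33 -> 47 -> 12 -> 17 -> 7
Step 7: curr=45, set curr.next=prev(9) | reversed so far: 45 -> 9 -> 33 -> 47 -> 12 -> 17 -> 7

45 -> 9 -> 33 -> 47 -> 12 -> 17 -> 7 -> None


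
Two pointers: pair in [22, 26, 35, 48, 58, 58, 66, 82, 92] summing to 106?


lo=0(22)+hi=8(92)=114
lo=0(22)+hi=7(82)=104
lo=1(26)+hi=7(82)=108
lo=1(26)+hi=6(66)=92
lo=2(35)+hi=6(66)=101
lo=3(48)+hi=6(66)=114
lo=3(48)+hi=5(58)=106

Yes: 48+58=106


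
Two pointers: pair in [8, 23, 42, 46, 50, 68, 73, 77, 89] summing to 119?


lo=0(8)+hi=8(89)=97
lo=1(23)+hi=8(89)=112
lo=2(42)+hi=8(89)=131
lo=2(42)+hi=7(77)=119

Yes: 42+77=119


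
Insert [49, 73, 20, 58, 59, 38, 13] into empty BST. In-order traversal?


Insert 49: root
Insert 73: R from 49
Insert 20: L from 49
Insert 58: R from 49 -> L from 73
Insert 59: R from 49 -> L from 73 -> R from 58
Insert 38: L from 49 -> R from 20
Insert 13: L from 49 -> L from 20

In-order: [13, 20, 38, 49, 58, 59, 73]


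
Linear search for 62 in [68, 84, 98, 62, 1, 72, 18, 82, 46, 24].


i=0: 68!=62
i=1: 84!=62
i=2: 98!=62
i=3: 62==62 found!

Found at 3, 4 comps


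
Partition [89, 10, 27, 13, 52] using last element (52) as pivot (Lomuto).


Pivot: 52
  10 <= 52: swap -> [10, 89, 27, 13, 52]
  27 <= 52: swap -> [10, 27, 89, 13, 52]
  13 <= 52: swap -> [10, 27, 13, 89, 52]
Place pivot at 3: [10, 27, 13, 52, 89]

Partitioned: [10, 27, 13, 52, 89]


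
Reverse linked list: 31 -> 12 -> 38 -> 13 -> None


Step 1: curr=31, set curr.next=prev(None) | reversed so far: 31
Step 2: curr=12, set curr.next=prev(31) | reversed so far: 12 -> 31
Step 3: curr=38, set curr.next=prev(12) | reversed so far: 38 -> 12 -> 31
Step 4: curr=13, set curr.next=prev(38) | reversed so far: 13 -> 38 -> 12 -> 31

13 -> 38 -> 12 -> 31 -> None


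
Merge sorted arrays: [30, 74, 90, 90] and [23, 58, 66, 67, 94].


Take 23 from B
Take 30 from A
Take 58 from B
Take 66 from B
Take 67 from B
Take 74 from A
Take 90 from A
Take 90 from A

Merged: [23, 30, 58, 66, 67, 74, 90, 90, 94]


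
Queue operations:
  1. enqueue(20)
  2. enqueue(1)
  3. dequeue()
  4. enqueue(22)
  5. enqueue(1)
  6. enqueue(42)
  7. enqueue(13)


enqueue(20) -> [20]
enqueue(1) -> [20, 1]
dequeue()->20, [1]
enqueue(22) -> [1, 22]
enqueue(1) -> [1, 22, 1]
enqueue(42) -> [1, 22, 1, 42]
enqueue(13) -> [1, 22, 1, 42, 13]

Final queue: [1, 22, 1, 42, 13]


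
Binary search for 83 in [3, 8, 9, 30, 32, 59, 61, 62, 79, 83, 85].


Step 1: lo=0, hi=10, mid=5, val=59
Step 2: lo=6, hi=10, mid=8, val=79
Step 3: lo=9, hi=10, mid=9, val=83

Found at index 9


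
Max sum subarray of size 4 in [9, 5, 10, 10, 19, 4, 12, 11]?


[0:4]: 34
[1:5]: 44
[2:6]: 43
[3:7]: 45
[4:8]: 46

Max: 46 at [4:8]


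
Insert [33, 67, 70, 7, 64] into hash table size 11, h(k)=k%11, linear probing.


Insert 33: h=0 -> slot 0
Insert 67: h=1 -> slot 1
Insert 70: h=4 -> slot 4
Insert 7: h=7 -> slot 7
Insert 64: h=9 -> slot 9

Table: [33, 67, None, None, 70, None, None, 7, None, 64, None]


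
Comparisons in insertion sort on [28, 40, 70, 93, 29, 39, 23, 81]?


Algorithm: insertion sort
Input: [28, 40, 70, 93, 29, 39, 23, 81]
Sorted: [23, 28, 29, 39, 40, 70, 81, 93]

19


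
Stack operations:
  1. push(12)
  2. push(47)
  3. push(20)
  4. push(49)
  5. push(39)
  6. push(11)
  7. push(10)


push(12) -> [12]
push(47) -> [12, 47]
push(20) -> [12, 47, 20]
push(49) -> [12, 47, 20, 49]
push(39) -> [12, 47, 20, 49, 39]
push(11) -> [12, 47, 20, 49, 39, 11]
push(10) -> [12, 47, 20, 49, 39, 11, 10]

Final stack: [12, 47, 20, 49, 39, 11, 10]


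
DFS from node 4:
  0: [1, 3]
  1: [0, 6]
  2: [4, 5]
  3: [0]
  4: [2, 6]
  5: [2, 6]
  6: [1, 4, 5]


Visit 4, push [6, 2]
Visit 2, push [5]
Visit 5, push [6]
Visit 6, push [1]
Visit 1, push [0]
Visit 0, push [3]
Visit 3, push []

DFS order: [4, 2, 5, 6, 1, 0, 3]


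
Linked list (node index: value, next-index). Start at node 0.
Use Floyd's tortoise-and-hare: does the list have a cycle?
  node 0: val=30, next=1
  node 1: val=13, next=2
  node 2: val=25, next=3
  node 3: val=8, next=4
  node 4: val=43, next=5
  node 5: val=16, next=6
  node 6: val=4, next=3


Floyd's tortoise (slow, +1) and hare (fast, +2):
  init: slow=0, fast=0
  step 1: slow=1, fast=2
  step 2: slow=2, fast=4
  step 3: slow=3, fast=6
  step 4: slow=4, fast=4
  slow == fast at node 4: cycle detected

Cycle: yes


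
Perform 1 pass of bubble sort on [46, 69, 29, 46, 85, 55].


Initial: [46, 69, 29, 46, 85, 55]
Pass 1: [46, 29, 46, 69, 55, 85] (3 swaps)

After 1 pass: [46, 29, 46, 69, 55, 85]


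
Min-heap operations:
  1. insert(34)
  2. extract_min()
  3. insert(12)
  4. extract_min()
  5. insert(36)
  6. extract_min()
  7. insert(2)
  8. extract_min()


insert(34) -> [34]
extract_min()->34, []
insert(12) -> [12]
extract_min()->12, []
insert(36) -> [36]
extract_min()->36, []
insert(2) -> [2]
extract_min()->2, []

Final heap: []


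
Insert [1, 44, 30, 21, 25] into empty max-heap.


Insert 1: [1]
Insert 44: [44, 1]
Insert 30: [44, 1, 30]
Insert 21: [44, 21, 30, 1]
Insert 25: [44, 25, 30, 1, 21]

Final heap: [44, 25, 30, 1, 21]


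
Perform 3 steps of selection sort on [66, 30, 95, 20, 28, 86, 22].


Initial: [66, 30, 95, 20, 28, 86, 22]
Step 1: min=20 at 3
  Swap: [20, 30, 95, 66, 28, 86, 22]
Step 2: min=22 at 6
  Swap: [20, 22, 95, 66, 28, 86, 30]
Step 3: min=28 at 4
  Swap: [20, 22, 28, 66, 95, 86, 30]

After 3 steps: [20, 22, 28, 66, 95, 86, 30]


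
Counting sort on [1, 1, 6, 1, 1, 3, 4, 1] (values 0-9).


Input: [1, 1, 6, 1, 1, 3, 4, 1]
Counts: [0, 5, 0, 1, 1, 0, 1, 0, 0, 0]

Sorted: [1, 1, 1, 1, 1, 3, 4, 6]


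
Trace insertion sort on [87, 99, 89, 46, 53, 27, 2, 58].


Initial: [87, 99, 89, 46, 53, 27, 2, 58]
Insert 99: [87, 99, 89, 46, 53, 27, 2, 58]
Insert 89: [87, 89, 99, 46, 53, 27, 2, 58]
Insert 46: [46, 87, 89, 99, 53, 27, 2, 58]
Insert 53: [46, 53, 87, 89, 99, 27, 2, 58]
Insert 27: [27, 46, 53, 87, 89, 99, 2, 58]
Insert 2: [2, 27, 46, 53, 87, 89, 99, 58]
Insert 58: [2, 27, 46, 53, 58, 87, 89, 99]

Sorted: [2, 27, 46, 53, 58, 87, 89, 99]


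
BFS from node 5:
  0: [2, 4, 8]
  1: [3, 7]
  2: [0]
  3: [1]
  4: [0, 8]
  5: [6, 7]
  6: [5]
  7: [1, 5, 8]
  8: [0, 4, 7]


Visit 5, enqueue [6, 7]
Visit 6, enqueue []
Visit 7, enqueue [1, 8]
Visit 1, enqueue [3]
Visit 8, enqueue [0, 4]
Visit 3, enqueue []
Visit 0, enqueue [2]
Visit 4, enqueue []
Visit 2, enqueue []

BFS order: [5, 6, 7, 1, 8, 3, 0, 4, 2]


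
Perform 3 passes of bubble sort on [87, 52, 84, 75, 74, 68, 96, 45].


Initial: [87, 52, 84, 75, 74, 68, 96, 45]
Pass 1: [52, 84, 75, 74, 68, 87, 45, 96] (6 swaps)
Pass 2: [52, 75, 74, 68, 84, 45, 87, 96] (4 swaps)
Pass 3: [52, 74, 68, 75, 45, 84, 87, 96] (3 swaps)

After 3 passes: [52, 74, 68, 75, 45, 84, 87, 96]


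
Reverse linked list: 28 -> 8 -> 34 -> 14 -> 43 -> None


Step 1: curr=28, set curr.next=prev(None) | reversed so far: 28
Step 2: curr=8, set curr.next=prev(28) | reversed so far: 8 -> 28
Step 3: curr=34, set curr.next=prev(8) | reversed so far: 34 -> 8 -> 28
Step 4: curr=14, set curr.next=prev(34) | reversed so far: 14 -> 34 -> 8 -> 28
Step 5: curr=43, set curr.next=prev(14) | reversed so far: 43 -> 14 -> 34 -> 8 -> 28

43 -> 14 -> 34 -> 8 -> 28 -> None


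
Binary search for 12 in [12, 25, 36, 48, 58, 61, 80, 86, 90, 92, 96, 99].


Step 1: lo=0, hi=11, mid=5, val=61
Step 2: lo=0, hi=4, mid=2, val=36
Step 3: lo=0, hi=1, mid=0, val=12

Found at index 0


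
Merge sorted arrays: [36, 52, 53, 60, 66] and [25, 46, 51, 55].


Take 25 from B
Take 36 from A
Take 46 from B
Take 51 from B
Take 52 from A
Take 53 from A
Take 55 from B

Merged: [25, 36, 46, 51, 52, 53, 55, 60, 66]


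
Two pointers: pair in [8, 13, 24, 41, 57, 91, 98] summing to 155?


lo=0(8)+hi=6(98)=106
lo=1(13)+hi=6(98)=111
lo=2(24)+hi=6(98)=122
lo=3(41)+hi=6(98)=139
lo=4(57)+hi=6(98)=155

Yes: 57+98=155


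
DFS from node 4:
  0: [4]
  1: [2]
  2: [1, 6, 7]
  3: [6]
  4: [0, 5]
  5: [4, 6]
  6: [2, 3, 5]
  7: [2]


Visit 4, push [5, 0]
Visit 0, push []
Visit 5, push [6]
Visit 6, push [3, 2]
Visit 2, push [7, 1]
Visit 1, push []
Visit 7, push []
Visit 3, push []

DFS order: [4, 0, 5, 6, 2, 1, 7, 3]


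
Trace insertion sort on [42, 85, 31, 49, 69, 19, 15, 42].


Initial: [42, 85, 31, 49, 69, 19, 15, 42]
Insert 85: [42, 85, 31, 49, 69, 19, 15, 42]
Insert 31: [31, 42, 85, 49, 69, 19, 15, 42]
Insert 49: [31, 42, 49, 85, 69, 19, 15, 42]
Insert 69: [31, 42, 49, 69, 85, 19, 15, 42]
Insert 19: [19, 31, 42, 49, 69, 85, 15, 42]
Insert 15: [15, 19, 31, 42, 49, 69, 85, 42]
Insert 42: [15, 19, 31, 42, 42, 49, 69, 85]

Sorted: [15, 19, 31, 42, 42, 49, 69, 85]


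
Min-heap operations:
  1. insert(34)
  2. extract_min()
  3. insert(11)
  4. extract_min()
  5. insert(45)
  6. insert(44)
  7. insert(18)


insert(34) -> [34]
extract_min()->34, []
insert(11) -> [11]
extract_min()->11, []
insert(45) -> [45]
insert(44) -> [44, 45]
insert(18) -> [18, 45, 44]

Final heap: [18, 45, 44]


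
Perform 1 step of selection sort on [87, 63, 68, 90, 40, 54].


Initial: [87, 63, 68, 90, 40, 54]
Step 1: min=40 at 4
  Swap: [40, 63, 68, 90, 87, 54]

After 1 step: [40, 63, 68, 90, 87, 54]


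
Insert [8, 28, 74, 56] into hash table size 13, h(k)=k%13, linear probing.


Insert 8: h=8 -> slot 8
Insert 28: h=2 -> slot 2
Insert 74: h=9 -> slot 9
Insert 56: h=4 -> slot 4

Table: [None, None, 28, None, 56, None, None, None, 8, 74, None, None, None]


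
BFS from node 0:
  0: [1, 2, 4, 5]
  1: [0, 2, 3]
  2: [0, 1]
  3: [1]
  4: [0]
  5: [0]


Visit 0, enqueue [1, 2, 4, 5]
Visit 1, enqueue [3]
Visit 2, enqueue []
Visit 4, enqueue []
Visit 5, enqueue []
Visit 3, enqueue []

BFS order: [0, 1, 2, 4, 5, 3]


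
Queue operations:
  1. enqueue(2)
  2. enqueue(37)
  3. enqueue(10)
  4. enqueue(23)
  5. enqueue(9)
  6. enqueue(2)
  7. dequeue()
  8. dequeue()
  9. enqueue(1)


enqueue(2) -> [2]
enqueue(37) -> [2, 37]
enqueue(10) -> [2, 37, 10]
enqueue(23) -> [2, 37, 10, 23]
enqueue(9) -> [2, 37, 10, 23, 9]
enqueue(2) -> [2, 37, 10, 23, 9, 2]
dequeue()->2, [37, 10, 23, 9, 2]
dequeue()->37, [10, 23, 9, 2]
enqueue(1) -> [10, 23, 9, 2, 1]

Final queue: [10, 23, 9, 2, 1]


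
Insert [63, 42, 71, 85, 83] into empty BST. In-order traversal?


Insert 63: root
Insert 42: L from 63
Insert 71: R from 63
Insert 85: R from 63 -> R from 71
Insert 83: R from 63 -> R from 71 -> L from 85

In-order: [42, 63, 71, 83, 85]


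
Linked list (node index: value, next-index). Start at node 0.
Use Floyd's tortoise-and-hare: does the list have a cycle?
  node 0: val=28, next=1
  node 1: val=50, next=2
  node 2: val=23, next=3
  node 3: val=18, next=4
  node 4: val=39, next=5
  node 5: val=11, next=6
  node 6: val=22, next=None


Floyd's tortoise (slow, +1) and hare (fast, +2):
  init: slow=0, fast=0
  step 1: slow=1, fast=2
  step 2: slow=2, fast=4
  step 3: slow=3, fast=6
  step 4: fast -> None, no cycle

Cycle: no


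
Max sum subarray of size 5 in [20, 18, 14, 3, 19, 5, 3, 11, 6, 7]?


[0:5]: 74
[1:6]: 59
[2:7]: 44
[3:8]: 41
[4:9]: 44
[5:10]: 32

Max: 74 at [0:5]


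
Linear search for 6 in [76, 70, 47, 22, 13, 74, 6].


i=0: 76!=6
i=1: 70!=6
i=2: 47!=6
i=3: 22!=6
i=4: 13!=6
i=5: 74!=6
i=6: 6==6 found!

Found at 6, 7 comps


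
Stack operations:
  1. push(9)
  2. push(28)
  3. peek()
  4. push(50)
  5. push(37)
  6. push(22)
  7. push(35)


push(9) -> [9]
push(28) -> [9, 28]
peek()->28
push(50) -> [9, 28, 50]
push(37) -> [9, 28, 50, 37]
push(22) -> [9, 28, 50, 37, 22]
push(35) -> [9, 28, 50, 37, 22, 35]

Final stack: [9, 28, 50, 37, 22, 35]


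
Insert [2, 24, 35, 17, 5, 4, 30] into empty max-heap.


Insert 2: [2]
Insert 24: [24, 2]
Insert 35: [35, 2, 24]
Insert 17: [35, 17, 24, 2]
Insert 5: [35, 17, 24, 2, 5]
Insert 4: [35, 17, 24, 2, 5, 4]
Insert 30: [35, 17, 30, 2, 5, 4, 24]

Final heap: [35, 17, 30, 2, 5, 4, 24]


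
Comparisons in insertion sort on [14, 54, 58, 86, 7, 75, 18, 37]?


Algorithm: insertion sort
Input: [14, 54, 58, 86, 7, 75, 18, 37]
Sorted: [7, 14, 18, 37, 54, 58, 75, 86]

19


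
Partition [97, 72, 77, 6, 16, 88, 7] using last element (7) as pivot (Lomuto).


Pivot: 7
  6 <= 7: swap -> [6, 72, 77, 97, 16, 88, 7]
Place pivot at 1: [6, 7, 77, 97, 16, 88, 72]

Partitioned: [6, 7, 77, 97, 16, 88, 72]


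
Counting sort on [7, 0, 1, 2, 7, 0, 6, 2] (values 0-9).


Input: [7, 0, 1, 2, 7, 0, 6, 2]
Counts: [2, 1, 2, 0, 0, 0, 1, 2, 0, 0]

Sorted: [0, 0, 1, 2, 2, 6, 7, 7]


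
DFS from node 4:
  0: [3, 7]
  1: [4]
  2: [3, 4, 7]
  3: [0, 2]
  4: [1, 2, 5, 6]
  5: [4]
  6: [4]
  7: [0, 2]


Visit 4, push [6, 5, 2, 1]
Visit 1, push []
Visit 2, push [7, 3]
Visit 3, push [0]
Visit 0, push [7]
Visit 7, push []
Visit 5, push []
Visit 6, push []

DFS order: [4, 1, 2, 3, 0, 7, 5, 6]


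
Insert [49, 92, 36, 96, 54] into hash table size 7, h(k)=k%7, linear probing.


Insert 49: h=0 -> slot 0
Insert 92: h=1 -> slot 1
Insert 36: h=1, 1 probes -> slot 2
Insert 96: h=5 -> slot 5
Insert 54: h=5, 1 probes -> slot 6

Table: [49, 92, 36, None, None, 96, 54]


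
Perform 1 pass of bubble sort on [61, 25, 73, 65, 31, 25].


Initial: [61, 25, 73, 65, 31, 25]
Pass 1: [25, 61, 65, 31, 25, 73] (4 swaps)

After 1 pass: [25, 61, 65, 31, 25, 73]


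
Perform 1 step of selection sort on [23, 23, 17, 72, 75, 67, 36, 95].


Initial: [23, 23, 17, 72, 75, 67, 36, 95]
Step 1: min=17 at 2
  Swap: [17, 23, 23, 72, 75, 67, 36, 95]

After 1 step: [17, 23, 23, 72, 75, 67, 36, 95]


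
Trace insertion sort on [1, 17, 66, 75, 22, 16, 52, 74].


Initial: [1, 17, 66, 75, 22, 16, 52, 74]
Insert 17: [1, 17, 66, 75, 22, 16, 52, 74]
Insert 66: [1, 17, 66, 75, 22, 16, 52, 74]
Insert 75: [1, 17, 66, 75, 22, 16, 52, 74]
Insert 22: [1, 17, 22, 66, 75, 16, 52, 74]
Insert 16: [1, 16, 17, 22, 66, 75, 52, 74]
Insert 52: [1, 16, 17, 22, 52, 66, 75, 74]
Insert 74: [1, 16, 17, 22, 52, 66, 74, 75]

Sorted: [1, 16, 17, 22, 52, 66, 74, 75]


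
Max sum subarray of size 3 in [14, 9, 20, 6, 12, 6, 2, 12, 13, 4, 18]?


[0:3]: 43
[1:4]: 35
[2:5]: 38
[3:6]: 24
[4:7]: 20
[5:8]: 20
[6:9]: 27
[7:10]: 29
[8:11]: 35

Max: 43 at [0:3]


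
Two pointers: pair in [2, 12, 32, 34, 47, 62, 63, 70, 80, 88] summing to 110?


lo=0(2)+hi=9(88)=90
lo=1(12)+hi=9(88)=100
lo=2(32)+hi=9(88)=120
lo=2(32)+hi=8(80)=112
lo=2(32)+hi=7(70)=102
lo=3(34)+hi=7(70)=104
lo=4(47)+hi=7(70)=117
lo=4(47)+hi=6(63)=110

Yes: 47+63=110


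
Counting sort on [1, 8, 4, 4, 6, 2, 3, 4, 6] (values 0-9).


Input: [1, 8, 4, 4, 6, 2, 3, 4, 6]
Counts: [0, 1, 1, 1, 3, 0, 2, 0, 1, 0]

Sorted: [1, 2, 3, 4, 4, 4, 6, 6, 8]


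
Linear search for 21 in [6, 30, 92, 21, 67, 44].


i=0: 6!=21
i=1: 30!=21
i=2: 92!=21
i=3: 21==21 found!

Found at 3, 4 comps


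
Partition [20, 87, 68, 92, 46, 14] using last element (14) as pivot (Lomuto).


Pivot: 14
Place pivot at 0: [14, 87, 68, 92, 46, 20]

Partitioned: [14, 87, 68, 92, 46, 20]


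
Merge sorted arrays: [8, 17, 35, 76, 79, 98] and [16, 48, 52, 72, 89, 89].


Take 8 from A
Take 16 from B
Take 17 from A
Take 35 from A
Take 48 from B
Take 52 from B
Take 72 from B
Take 76 from A
Take 79 from A
Take 89 from B
Take 89 from B

Merged: [8, 16, 17, 35, 48, 52, 72, 76, 79, 89, 89, 98]


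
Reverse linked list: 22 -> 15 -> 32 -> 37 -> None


Step 1: curr=22, set curr.next=prev(None) | reversed so far: 22
Step 2: curr=15, set curr.next=prev(22) | reversed so far: 15 -> 22
Step 3: curr=32, set curr.next=prev(15) | reversed so far: 32 -> 15 -> 22
Step 4: curr=37, set curr.next=prev(32) | reversed so far: 37 -> 32 -> 15 -> 22

37 -> 32 -> 15 -> 22 -> None


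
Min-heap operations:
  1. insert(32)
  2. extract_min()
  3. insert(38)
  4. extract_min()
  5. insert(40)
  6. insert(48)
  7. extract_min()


insert(32) -> [32]
extract_min()->32, []
insert(38) -> [38]
extract_min()->38, []
insert(40) -> [40]
insert(48) -> [40, 48]
extract_min()->40, [48]

Final heap: [48]


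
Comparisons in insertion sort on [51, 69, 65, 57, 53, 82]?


Algorithm: insertion sort
Input: [51, 69, 65, 57, 53, 82]
Sorted: [51, 53, 57, 65, 69, 82]

11


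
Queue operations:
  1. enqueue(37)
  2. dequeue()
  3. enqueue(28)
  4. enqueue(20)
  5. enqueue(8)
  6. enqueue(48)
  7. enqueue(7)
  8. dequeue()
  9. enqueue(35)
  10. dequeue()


enqueue(37) -> [37]
dequeue()->37, []
enqueue(28) -> [28]
enqueue(20) -> [28, 20]
enqueue(8) -> [28, 20, 8]
enqueue(48) -> [28, 20, 8, 48]
enqueue(7) -> [28, 20, 8, 48, 7]
dequeue()->28, [20, 8, 48, 7]
enqueue(35) -> [20, 8, 48, 7, 35]
dequeue()->20, [8, 48, 7, 35]

Final queue: [8, 48, 7, 35]


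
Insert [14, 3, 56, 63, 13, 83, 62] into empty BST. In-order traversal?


Insert 14: root
Insert 3: L from 14
Insert 56: R from 14
Insert 63: R from 14 -> R from 56
Insert 13: L from 14 -> R from 3
Insert 83: R from 14 -> R from 56 -> R from 63
Insert 62: R from 14 -> R from 56 -> L from 63

In-order: [3, 13, 14, 56, 62, 63, 83]


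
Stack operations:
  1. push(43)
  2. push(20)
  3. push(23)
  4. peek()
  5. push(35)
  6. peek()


push(43) -> [43]
push(20) -> [43, 20]
push(23) -> [43, 20, 23]
peek()->23
push(35) -> [43, 20, 23, 35]
peek()->35

Final stack: [43, 20, 23, 35]


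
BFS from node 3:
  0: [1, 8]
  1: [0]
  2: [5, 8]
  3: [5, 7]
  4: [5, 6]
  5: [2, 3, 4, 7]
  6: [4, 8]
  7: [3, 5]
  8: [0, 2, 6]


Visit 3, enqueue [5, 7]
Visit 5, enqueue [2, 4]
Visit 7, enqueue []
Visit 2, enqueue [8]
Visit 4, enqueue [6]
Visit 8, enqueue [0]
Visit 6, enqueue []
Visit 0, enqueue [1]
Visit 1, enqueue []

BFS order: [3, 5, 7, 2, 4, 8, 6, 0, 1]


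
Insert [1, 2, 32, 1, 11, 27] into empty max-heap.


Insert 1: [1]
Insert 2: [2, 1]
Insert 32: [32, 1, 2]
Insert 1: [32, 1, 2, 1]
Insert 11: [32, 11, 2, 1, 1]
Insert 27: [32, 11, 27, 1, 1, 2]

Final heap: [32, 11, 27, 1, 1, 2]


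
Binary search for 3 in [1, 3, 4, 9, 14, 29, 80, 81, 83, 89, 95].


Step 1: lo=0, hi=10, mid=5, val=29
Step 2: lo=0, hi=4, mid=2, val=4
Step 3: lo=0, hi=1, mid=0, val=1
Step 4: lo=1, hi=1, mid=1, val=3

Found at index 1


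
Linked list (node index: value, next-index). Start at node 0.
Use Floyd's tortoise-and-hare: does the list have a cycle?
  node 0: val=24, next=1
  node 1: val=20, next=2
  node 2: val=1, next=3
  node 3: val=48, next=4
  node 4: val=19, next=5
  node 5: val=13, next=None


Floyd's tortoise (slow, +1) and hare (fast, +2):
  init: slow=0, fast=0
  step 1: slow=1, fast=2
  step 2: slow=2, fast=4
  step 3: fast 4->5->None, no cycle

Cycle: no


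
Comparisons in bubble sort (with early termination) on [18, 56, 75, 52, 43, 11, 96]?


Algorithm: bubble sort (with early termination)
Input: [18, 56, 75, 52, 43, 11, 96]
Sorted: [11, 18, 43, 52, 56, 75, 96]

21


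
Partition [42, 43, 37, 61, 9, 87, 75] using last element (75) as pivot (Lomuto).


Pivot: 75
  42 <= 75: advance i (no swap)
  43 <= 75: advance i (no swap)
  37 <= 75: advance i (no swap)
  61 <= 75: advance i (no swap)
  9 <= 75: advance i (no swap)
Place pivot at 5: [42, 43, 37, 61, 9, 75, 87]

Partitioned: [42, 43, 37, 61, 9, 75, 87]


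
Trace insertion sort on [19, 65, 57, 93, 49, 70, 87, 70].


Initial: [19, 65, 57, 93, 49, 70, 87, 70]
Insert 65: [19, 65, 57, 93, 49, 70, 87, 70]
Insert 57: [19, 57, 65, 93, 49, 70, 87, 70]
Insert 93: [19, 57, 65, 93, 49, 70, 87, 70]
Insert 49: [19, 49, 57, 65, 93, 70, 87, 70]
Insert 70: [19, 49, 57, 65, 70, 93, 87, 70]
Insert 87: [19, 49, 57, 65, 70, 87, 93, 70]
Insert 70: [19, 49, 57, 65, 70, 70, 87, 93]

Sorted: [19, 49, 57, 65, 70, 70, 87, 93]


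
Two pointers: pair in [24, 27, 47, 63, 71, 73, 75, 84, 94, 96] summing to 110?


lo=0(24)+hi=9(96)=120
lo=0(24)+hi=8(94)=118
lo=0(24)+hi=7(84)=108
lo=1(27)+hi=7(84)=111
lo=1(27)+hi=6(75)=102
lo=2(47)+hi=6(75)=122
lo=2(47)+hi=5(73)=120
lo=2(47)+hi=4(71)=118
lo=2(47)+hi=3(63)=110

Yes: 47+63=110


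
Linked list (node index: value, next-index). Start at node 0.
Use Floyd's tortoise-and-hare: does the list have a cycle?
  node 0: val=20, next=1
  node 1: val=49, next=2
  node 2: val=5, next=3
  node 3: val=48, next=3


Floyd's tortoise (slow, +1) and hare (fast, +2):
  init: slow=0, fast=0
  step 1: slow=1, fast=2
  step 2: slow=2, fast=3
  step 3: slow=3, fast=3
  slow == fast at node 3: cycle detected

Cycle: yes


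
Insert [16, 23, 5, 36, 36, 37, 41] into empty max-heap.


Insert 16: [16]
Insert 23: [23, 16]
Insert 5: [23, 16, 5]
Insert 36: [36, 23, 5, 16]
Insert 36: [36, 36, 5, 16, 23]
Insert 37: [37, 36, 36, 16, 23, 5]
Insert 41: [41, 36, 37, 16, 23, 5, 36]

Final heap: [41, 36, 37, 16, 23, 5, 36]


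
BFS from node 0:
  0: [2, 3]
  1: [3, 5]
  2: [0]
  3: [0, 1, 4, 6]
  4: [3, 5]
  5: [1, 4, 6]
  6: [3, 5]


Visit 0, enqueue [2, 3]
Visit 2, enqueue []
Visit 3, enqueue [1, 4, 6]
Visit 1, enqueue [5]
Visit 4, enqueue []
Visit 6, enqueue []
Visit 5, enqueue []

BFS order: [0, 2, 3, 1, 4, 6, 5]


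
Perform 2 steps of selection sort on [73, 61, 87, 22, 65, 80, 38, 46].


Initial: [73, 61, 87, 22, 65, 80, 38, 46]
Step 1: min=22 at 3
  Swap: [22, 61, 87, 73, 65, 80, 38, 46]
Step 2: min=38 at 6
  Swap: [22, 38, 87, 73, 65, 80, 61, 46]

After 2 steps: [22, 38, 87, 73, 65, 80, 61, 46]


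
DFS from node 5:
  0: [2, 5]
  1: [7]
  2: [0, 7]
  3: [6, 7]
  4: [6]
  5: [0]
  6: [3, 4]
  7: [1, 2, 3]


Visit 5, push [0]
Visit 0, push [2]
Visit 2, push [7]
Visit 7, push [3, 1]
Visit 1, push []
Visit 3, push [6]
Visit 6, push [4]
Visit 4, push []

DFS order: [5, 0, 2, 7, 1, 3, 6, 4]


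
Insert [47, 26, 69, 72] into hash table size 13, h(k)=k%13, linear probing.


Insert 47: h=8 -> slot 8
Insert 26: h=0 -> slot 0
Insert 69: h=4 -> slot 4
Insert 72: h=7 -> slot 7

Table: [26, None, None, None, 69, None, None, 72, 47, None, None, None, None]


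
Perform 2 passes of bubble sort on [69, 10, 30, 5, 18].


Initial: [69, 10, 30, 5, 18]
Pass 1: [10, 30, 5, 18, 69] (4 swaps)
Pass 2: [10, 5, 18, 30, 69] (2 swaps)

After 2 passes: [10, 5, 18, 30, 69]


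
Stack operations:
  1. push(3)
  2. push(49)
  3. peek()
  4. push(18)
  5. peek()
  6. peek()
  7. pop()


push(3) -> [3]
push(49) -> [3, 49]
peek()->49
push(18) -> [3, 49, 18]
peek()->18
peek()->18
pop()->18, [3, 49]

Final stack: [3, 49]


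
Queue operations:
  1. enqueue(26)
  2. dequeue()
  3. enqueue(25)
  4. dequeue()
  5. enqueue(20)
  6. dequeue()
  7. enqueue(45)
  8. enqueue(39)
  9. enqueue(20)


enqueue(26) -> [26]
dequeue()->26, []
enqueue(25) -> [25]
dequeue()->25, []
enqueue(20) -> [20]
dequeue()->20, []
enqueue(45) -> [45]
enqueue(39) -> [45, 39]
enqueue(20) -> [45, 39, 20]

Final queue: [45, 39, 20]


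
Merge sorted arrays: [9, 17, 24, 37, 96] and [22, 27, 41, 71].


Take 9 from A
Take 17 from A
Take 22 from B
Take 24 from A
Take 27 from B
Take 37 from A
Take 41 from B
Take 71 from B

Merged: [9, 17, 22, 24, 27, 37, 41, 71, 96]


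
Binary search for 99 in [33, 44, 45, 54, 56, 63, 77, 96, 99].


Step 1: lo=0, hi=8, mid=4, val=56
Step 2: lo=5, hi=8, mid=6, val=77
Step 3: lo=7, hi=8, mid=7, val=96
Step 4: lo=8, hi=8, mid=8, val=99

Found at index 8


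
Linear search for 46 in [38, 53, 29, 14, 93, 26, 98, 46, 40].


i=0: 38!=46
i=1: 53!=46
i=2: 29!=46
i=3: 14!=46
i=4: 93!=46
i=5: 26!=46
i=6: 98!=46
i=7: 46==46 found!

Found at 7, 8 comps


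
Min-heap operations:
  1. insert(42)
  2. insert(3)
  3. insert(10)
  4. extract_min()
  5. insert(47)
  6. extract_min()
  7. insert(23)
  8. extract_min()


insert(42) -> [42]
insert(3) -> [3, 42]
insert(10) -> [3, 42, 10]
extract_min()->3, [10, 42]
insert(47) -> [10, 42, 47]
extract_min()->10, [42, 47]
insert(23) -> [23, 47, 42]
extract_min()->23, [42, 47]

Final heap: [42, 47]


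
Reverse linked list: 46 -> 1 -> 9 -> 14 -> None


Step 1: curr=46, set curr.next=prev(None) | reversed so far: 46
Step 2: curr=1, set curr.next=prev(46) | reversed so far: 1 -> 46
Step 3: curr=9, set curr.next=prev(1) | reversed so far: 9 -> 1 -> 46
Step 4: curr=14, set curr.next=prev(9) | reversed so far: 14 -> 9 -> 1 -> 46

14 -> 9 -> 1 -> 46 -> None


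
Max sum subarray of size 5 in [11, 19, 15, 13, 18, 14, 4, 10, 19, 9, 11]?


[0:5]: 76
[1:6]: 79
[2:7]: 64
[3:8]: 59
[4:9]: 65
[5:10]: 56
[6:11]: 53

Max: 79 at [1:6]


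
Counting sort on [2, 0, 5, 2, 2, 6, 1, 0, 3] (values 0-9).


Input: [2, 0, 5, 2, 2, 6, 1, 0, 3]
Counts: [2, 1, 3, 1, 0, 1, 1, 0, 0, 0]

Sorted: [0, 0, 1, 2, 2, 2, 3, 5, 6]


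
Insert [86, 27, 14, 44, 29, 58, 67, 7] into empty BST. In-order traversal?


Insert 86: root
Insert 27: L from 86
Insert 14: L from 86 -> L from 27
Insert 44: L from 86 -> R from 27
Insert 29: L from 86 -> R from 27 -> L from 44
Insert 58: L from 86 -> R from 27 -> R from 44
Insert 67: L from 86 -> R from 27 -> R from 44 -> R from 58
Insert 7: L from 86 -> L from 27 -> L from 14

In-order: [7, 14, 27, 29, 44, 58, 67, 86]


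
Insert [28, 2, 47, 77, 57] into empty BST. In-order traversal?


Insert 28: root
Insert 2: L from 28
Insert 47: R from 28
Insert 77: R from 28 -> R from 47
Insert 57: R from 28 -> R from 47 -> L from 77

In-order: [2, 28, 47, 57, 77]


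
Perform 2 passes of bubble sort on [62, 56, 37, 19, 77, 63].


Initial: [62, 56, 37, 19, 77, 63]
Pass 1: [56, 37, 19, 62, 63, 77] (4 swaps)
Pass 2: [37, 19, 56, 62, 63, 77] (2 swaps)

After 2 passes: [37, 19, 56, 62, 63, 77]


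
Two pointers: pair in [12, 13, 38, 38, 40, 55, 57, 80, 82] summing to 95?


lo=0(12)+hi=8(82)=94
lo=1(13)+hi=8(82)=95

Yes: 13+82=95


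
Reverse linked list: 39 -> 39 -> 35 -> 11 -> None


Step 1: curr=39, set curr.next=prev(None) | reversed so far: 39
Step 2: curr=39, set curr.next=prev(39) | reversed so far: 39 -> 39
Step 3: curr=35, set curr.next=prev(39) | reversed so far: 35 -> 39 -> 39
Step 4: curr=11, set curr.next=prev(35) | reversed so far: 11 -> 35 -> 39 -> 39

11 -> 35 -> 39 -> 39 -> None


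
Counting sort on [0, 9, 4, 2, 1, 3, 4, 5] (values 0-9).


Input: [0, 9, 4, 2, 1, 3, 4, 5]
Counts: [1, 1, 1, 1, 2, 1, 0, 0, 0, 1]

Sorted: [0, 1, 2, 3, 4, 4, 5, 9]


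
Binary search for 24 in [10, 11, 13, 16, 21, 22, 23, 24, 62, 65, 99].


Step 1: lo=0, hi=10, mid=5, val=22
Step 2: lo=6, hi=10, mid=8, val=62
Step 3: lo=6, hi=7, mid=6, val=23
Step 4: lo=7, hi=7, mid=7, val=24

Found at index 7


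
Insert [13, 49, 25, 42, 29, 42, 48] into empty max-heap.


Insert 13: [13]
Insert 49: [49, 13]
Insert 25: [49, 13, 25]
Insert 42: [49, 42, 25, 13]
Insert 29: [49, 42, 25, 13, 29]
Insert 42: [49, 42, 42, 13, 29, 25]
Insert 48: [49, 42, 48, 13, 29, 25, 42]

Final heap: [49, 42, 48, 13, 29, 25, 42]


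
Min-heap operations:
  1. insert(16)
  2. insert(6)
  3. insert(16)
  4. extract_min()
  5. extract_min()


insert(16) -> [16]
insert(6) -> [6, 16]
insert(16) -> [6, 16, 16]
extract_min()->6, [16, 16]
extract_min()->16, [16]

Final heap: [16]


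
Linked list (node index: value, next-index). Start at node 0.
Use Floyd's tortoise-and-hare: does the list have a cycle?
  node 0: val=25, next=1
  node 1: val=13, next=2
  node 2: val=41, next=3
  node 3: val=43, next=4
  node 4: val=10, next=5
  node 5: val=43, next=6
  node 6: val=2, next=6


Floyd's tortoise (slow, +1) and hare (fast, +2):
  init: slow=0, fast=0
  step 1: slow=1, fast=2
  step 2: slow=2, fast=4
  step 3: slow=3, fast=6
  step 4: slow=4, fast=6
  step 5: slow=5, fast=6
  step 6: slow=6, fast=6
  slow == fast at node 6: cycle detected

Cycle: yes


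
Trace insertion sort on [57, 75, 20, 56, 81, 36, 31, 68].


Initial: [57, 75, 20, 56, 81, 36, 31, 68]
Insert 75: [57, 75, 20, 56, 81, 36, 31, 68]
Insert 20: [20, 57, 75, 56, 81, 36, 31, 68]
Insert 56: [20, 56, 57, 75, 81, 36, 31, 68]
Insert 81: [20, 56, 57, 75, 81, 36, 31, 68]
Insert 36: [20, 36, 56, 57, 75, 81, 31, 68]
Insert 31: [20, 31, 36, 56, 57, 75, 81, 68]
Insert 68: [20, 31, 36, 56, 57, 68, 75, 81]

Sorted: [20, 31, 36, 56, 57, 68, 75, 81]


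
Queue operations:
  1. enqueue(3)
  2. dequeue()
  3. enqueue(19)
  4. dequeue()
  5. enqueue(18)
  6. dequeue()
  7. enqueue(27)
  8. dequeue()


enqueue(3) -> [3]
dequeue()->3, []
enqueue(19) -> [19]
dequeue()->19, []
enqueue(18) -> [18]
dequeue()->18, []
enqueue(27) -> [27]
dequeue()->27, []

Final queue: []


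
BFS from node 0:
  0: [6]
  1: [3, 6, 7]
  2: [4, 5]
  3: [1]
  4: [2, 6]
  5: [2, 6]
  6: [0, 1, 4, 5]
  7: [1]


Visit 0, enqueue [6]
Visit 6, enqueue [1, 4, 5]
Visit 1, enqueue [3, 7]
Visit 4, enqueue [2]
Visit 5, enqueue []
Visit 3, enqueue []
Visit 7, enqueue []
Visit 2, enqueue []

BFS order: [0, 6, 1, 4, 5, 3, 7, 2]


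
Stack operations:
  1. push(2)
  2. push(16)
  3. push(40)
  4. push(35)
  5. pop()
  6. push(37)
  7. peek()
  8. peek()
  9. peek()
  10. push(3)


push(2) -> [2]
push(16) -> [2, 16]
push(40) -> [2, 16, 40]
push(35) -> [2, 16, 40, 35]
pop()->35, [2, 16, 40]
push(37) -> [2, 16, 40, 37]
peek()->37
peek()->37
peek()->37
push(3) -> [2, 16, 40, 37, 3]

Final stack: [2, 16, 40, 37, 3]


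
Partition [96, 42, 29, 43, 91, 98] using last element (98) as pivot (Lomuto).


Pivot: 98
  96 <= 98: advance i (no swap)
  42 <= 98: advance i (no swap)
  29 <= 98: advance i (no swap)
  43 <= 98: advance i (no swap)
  91 <= 98: advance i (no swap)
Place pivot at 5: [96, 42, 29, 43, 91, 98]

Partitioned: [96, 42, 29, 43, 91, 98]


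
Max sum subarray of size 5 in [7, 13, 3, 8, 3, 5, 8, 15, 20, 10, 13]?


[0:5]: 34
[1:6]: 32
[2:7]: 27
[3:8]: 39
[4:9]: 51
[5:10]: 58
[6:11]: 66

Max: 66 at [6:11]


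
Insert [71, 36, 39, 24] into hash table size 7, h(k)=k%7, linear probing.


Insert 71: h=1 -> slot 1
Insert 36: h=1, 1 probes -> slot 2
Insert 39: h=4 -> slot 4
Insert 24: h=3 -> slot 3

Table: [None, 71, 36, 24, 39, None, None]


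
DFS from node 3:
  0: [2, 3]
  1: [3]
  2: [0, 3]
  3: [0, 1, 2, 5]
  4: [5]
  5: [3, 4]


Visit 3, push [5, 2, 1, 0]
Visit 0, push [2]
Visit 2, push []
Visit 1, push []
Visit 5, push [4]
Visit 4, push []

DFS order: [3, 0, 2, 1, 5, 4]


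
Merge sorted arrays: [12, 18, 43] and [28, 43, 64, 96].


Take 12 from A
Take 18 from A
Take 28 from B
Take 43 from A

Merged: [12, 18, 28, 43, 43, 64, 96]


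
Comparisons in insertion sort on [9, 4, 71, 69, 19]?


Algorithm: insertion sort
Input: [9, 4, 71, 69, 19]
Sorted: [4, 9, 19, 69, 71]

7


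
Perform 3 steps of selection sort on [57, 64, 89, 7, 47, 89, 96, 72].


Initial: [57, 64, 89, 7, 47, 89, 96, 72]
Step 1: min=7 at 3
  Swap: [7, 64, 89, 57, 47, 89, 96, 72]
Step 2: min=47 at 4
  Swap: [7, 47, 89, 57, 64, 89, 96, 72]
Step 3: min=57 at 3
  Swap: [7, 47, 57, 89, 64, 89, 96, 72]

After 3 steps: [7, 47, 57, 89, 64, 89, 96, 72]


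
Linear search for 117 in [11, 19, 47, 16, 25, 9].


i=0: 11!=117
i=1: 19!=117
i=2: 47!=117
i=3: 16!=117
i=4: 25!=117
i=5: 9!=117

Not found, 6 comps


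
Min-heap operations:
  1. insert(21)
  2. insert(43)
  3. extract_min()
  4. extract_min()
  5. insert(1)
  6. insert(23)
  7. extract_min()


insert(21) -> [21]
insert(43) -> [21, 43]
extract_min()->21, [43]
extract_min()->43, []
insert(1) -> [1]
insert(23) -> [1, 23]
extract_min()->1, [23]

Final heap: [23]


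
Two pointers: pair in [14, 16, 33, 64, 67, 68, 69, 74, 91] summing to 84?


lo=0(14)+hi=8(91)=105
lo=0(14)+hi=7(74)=88
lo=0(14)+hi=6(69)=83
lo=1(16)+hi=6(69)=85
lo=1(16)+hi=5(68)=84

Yes: 16+68=84


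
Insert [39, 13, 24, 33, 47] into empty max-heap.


Insert 39: [39]
Insert 13: [39, 13]
Insert 24: [39, 13, 24]
Insert 33: [39, 33, 24, 13]
Insert 47: [47, 39, 24, 13, 33]

Final heap: [47, 39, 24, 13, 33]


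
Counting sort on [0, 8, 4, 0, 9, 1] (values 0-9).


Input: [0, 8, 4, 0, 9, 1]
Counts: [2, 1, 0, 0, 1, 0, 0, 0, 1, 1]

Sorted: [0, 0, 1, 4, 8, 9]


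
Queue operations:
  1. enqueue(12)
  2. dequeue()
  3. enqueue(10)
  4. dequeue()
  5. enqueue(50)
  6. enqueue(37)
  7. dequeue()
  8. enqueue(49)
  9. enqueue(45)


enqueue(12) -> [12]
dequeue()->12, []
enqueue(10) -> [10]
dequeue()->10, []
enqueue(50) -> [50]
enqueue(37) -> [50, 37]
dequeue()->50, [37]
enqueue(49) -> [37, 49]
enqueue(45) -> [37, 49, 45]

Final queue: [37, 49, 45]


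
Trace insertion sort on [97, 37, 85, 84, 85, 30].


Initial: [97, 37, 85, 84, 85, 30]
Insert 37: [37, 97, 85, 84, 85, 30]
Insert 85: [37, 85, 97, 84, 85, 30]
Insert 84: [37, 84, 85, 97, 85, 30]
Insert 85: [37, 84, 85, 85, 97, 30]
Insert 30: [30, 37, 84, 85, 85, 97]

Sorted: [30, 37, 84, 85, 85, 97]


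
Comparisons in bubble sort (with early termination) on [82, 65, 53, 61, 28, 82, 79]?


Algorithm: bubble sort (with early termination)
Input: [82, 65, 53, 61, 28, 82, 79]
Sorted: [28, 53, 61, 65, 79, 82, 82]

20


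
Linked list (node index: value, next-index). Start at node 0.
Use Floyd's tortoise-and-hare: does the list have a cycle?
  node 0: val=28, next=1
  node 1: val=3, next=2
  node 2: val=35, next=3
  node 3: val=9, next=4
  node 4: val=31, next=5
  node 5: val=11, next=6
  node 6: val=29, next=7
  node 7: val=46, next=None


Floyd's tortoise (slow, +1) and hare (fast, +2):
  init: slow=0, fast=0
  step 1: slow=1, fast=2
  step 2: slow=2, fast=4
  step 3: slow=3, fast=6
  step 4: fast 6->7->None, no cycle

Cycle: no


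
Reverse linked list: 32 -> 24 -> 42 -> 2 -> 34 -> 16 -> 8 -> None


Step 1: curr=32, set curr.next=prev(None) | reversed so far: 32
Step 2: curr=24, set curr.next=prev(32) | reversed so far: 24 -> 32
Step 3: curr=42, set curr.next=prev(24) | reversed so far: 42 -> 24 -> 32
Step 4: curr=2, set curr.next=prev(42) | reversed so far: 2 -> 42 -> 24 -> 32
Step 5: curr=34, set curr.next=prev(2) | reversed so far: 34 -> 2 -> 42 -> 24 -> 32
Step 6: curr=16, set curr.next=prev(34) | reversed so far: 16 -> 34 -> 2 -> 42 -> 24 -> 32
Step 7: curr=8, set curr.next=prev(16) | reversed so far: 8 -> 16 -> 34 -> 2 -> 42 -> 24 -> 32

8 -> 16 -> 34 -> 2 -> 42 -> 24 -> 32 -> None


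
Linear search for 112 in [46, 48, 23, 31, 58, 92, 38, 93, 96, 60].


i=0: 46!=112
i=1: 48!=112
i=2: 23!=112
i=3: 31!=112
i=4: 58!=112
i=5: 92!=112
i=6: 38!=112
i=7: 93!=112
i=8: 96!=112
i=9: 60!=112

Not found, 10 comps


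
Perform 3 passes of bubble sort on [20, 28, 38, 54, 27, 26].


Initial: [20, 28, 38, 54, 27, 26]
Pass 1: [20, 28, 38, 27, 26, 54] (2 swaps)
Pass 2: [20, 28, 27, 26, 38, 54] (2 swaps)
Pass 3: [20, 27, 26, 28, 38, 54] (2 swaps)

After 3 passes: [20, 27, 26, 28, 38, 54]
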